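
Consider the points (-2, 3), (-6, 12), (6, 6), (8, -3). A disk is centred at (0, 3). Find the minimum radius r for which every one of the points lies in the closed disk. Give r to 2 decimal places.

10.82

The required radius is the distance from (0, 3) to the farthest point.
Squared distances: 4, 117, 45, 100.
Maximum is 117, attained at (-6, 12).
r = √117 ≈ 10.82.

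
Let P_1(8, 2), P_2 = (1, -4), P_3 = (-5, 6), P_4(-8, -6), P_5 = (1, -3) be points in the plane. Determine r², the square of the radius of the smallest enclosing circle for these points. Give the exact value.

15725/196

By Welzl's lemma the MEC is supported by two points (diametrically opposite) or three points (on a circumcircle).
The minimum enclosing circle is determined by three boundary points: P_1, P_3, P_4.
Their circumcentre is (-3/14, -11/7) with r² = 15725/196.
The farthest remaining point P_2 is at distance² 1445/196 ≤ 15725/196.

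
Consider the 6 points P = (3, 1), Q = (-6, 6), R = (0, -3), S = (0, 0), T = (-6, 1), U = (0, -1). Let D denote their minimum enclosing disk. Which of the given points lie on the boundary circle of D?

A smallest enclosing disk is always determined by at most three of the input points on its boundary.
The minimum enclosing circle is determined by three boundary points: P, Q, R.
Their circumcentre is (-81/34, 65/34) with r² = 17225/578.
The farthest remaining point U is at distance² 8181/578 ≤ 17225/578.
The points at distance exactly r from the centre are P, Q, R — 3 points.

P, Q, R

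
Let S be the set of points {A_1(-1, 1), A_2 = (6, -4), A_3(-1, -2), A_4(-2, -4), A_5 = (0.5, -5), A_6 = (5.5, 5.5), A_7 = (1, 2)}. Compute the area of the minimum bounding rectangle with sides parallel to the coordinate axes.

x ranges over [-2, 6], width 8.
y ranges over [-5, 5.5], height 10.5.
Area = 8 × 10.5 = 84.

84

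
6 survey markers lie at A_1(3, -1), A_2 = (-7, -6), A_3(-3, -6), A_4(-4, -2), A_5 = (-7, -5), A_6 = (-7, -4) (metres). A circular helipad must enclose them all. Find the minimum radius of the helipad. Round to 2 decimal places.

5.59

The minimum enclosing circle of a finite set is fixed by two of the points (as a diameter) or three (as a circumcircle).
The farthest pair is A_1–A_2 with squared distance 125. The circle on this segment as diameter has centre (-2, -3.5) and r² = 125/4 = 31.25.
Check A_3: distance² to centre = 7.25 ≤ 31.25, so it lies inside.
All remaining points lie in this disk, and no smaller disk contains both endpoints, so this is the minimum enclosing circle.
r = √(31.25) ≈ 5.59.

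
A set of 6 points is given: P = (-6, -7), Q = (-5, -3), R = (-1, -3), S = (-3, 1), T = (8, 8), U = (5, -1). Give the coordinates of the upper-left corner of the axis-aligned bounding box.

(-6, 8)

x-range [-6, 8], y-range [-7, 8].
The upper-left corner is (-6, 8).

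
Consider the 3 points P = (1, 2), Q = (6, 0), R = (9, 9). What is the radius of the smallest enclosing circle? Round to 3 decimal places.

Side lengths²: PQ² = 29, PR² = 113, QR² = 90.
Since PR² = 113 < 90 + 29 = 119, the triangle is acute, so the smallest enclosing circle is the circumcircle.
Circumcentre = (177/34, 179/34), r² = 16385/578.
r = √(16385/578) ≈ 5.324.

5.324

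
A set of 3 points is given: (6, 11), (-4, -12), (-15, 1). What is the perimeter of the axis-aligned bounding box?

88

Width = max x − min x = 6 − (-15) = 21.
Height = max y − min y = 11 − (-12) = 23.
Perimeter = 2(21 + 23) = 88.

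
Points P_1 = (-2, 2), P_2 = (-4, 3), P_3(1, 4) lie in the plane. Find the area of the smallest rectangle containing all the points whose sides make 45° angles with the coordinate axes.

12

In coordinates u = x + y, v = x − y the rectangle is axis-aligned; the map (x,y)→(u,v) scales areas by 2.
u-values: 0, -1, 5; range = 5 − (-1) = 6.
v-values: -4, -7, -3; range = -3 − (-7) = 4.
Area = (6 × 4) / 2 = 12.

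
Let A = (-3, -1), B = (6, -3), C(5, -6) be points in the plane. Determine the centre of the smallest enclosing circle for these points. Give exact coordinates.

Side lengths²: AB² = 85, AC² = 89, BC² = 10.
Since AC² = 89 < 85 + 10 = 95, the triangle is acute, so the smallest enclosing circle is the circumcircle.
Circumcentre = (73/58, -179/58), r² = 37825/1682.
Centre = (73/58, -179/58).

(73/58, -179/58)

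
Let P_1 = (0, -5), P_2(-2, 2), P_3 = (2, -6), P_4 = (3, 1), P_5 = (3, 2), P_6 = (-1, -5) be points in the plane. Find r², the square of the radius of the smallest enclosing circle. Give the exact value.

The minimum enclosing circle of a finite set is fixed by two of the points (as a diameter) or three (as a circumcircle).
The minimum enclosing circle is determined by three boundary points: P_2, P_3, P_5.
Their circumcentre is (0.5, -1.75) with r² = 20.3125.
The farthest remaining point P_4 is at distance² 13.8125 ≤ 20.3125.

20.3125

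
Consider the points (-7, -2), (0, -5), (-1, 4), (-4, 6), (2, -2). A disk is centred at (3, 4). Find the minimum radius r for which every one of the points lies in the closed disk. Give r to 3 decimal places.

The required radius is the distance from (3, 4) to the farthest point.
Squared distances: 136, 90, 16, 53, 37.
Maximum is 136, attained at (-7, -2).
r = √136 ≈ 11.662.

11.662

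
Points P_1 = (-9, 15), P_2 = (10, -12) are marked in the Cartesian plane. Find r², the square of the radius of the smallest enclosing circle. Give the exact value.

272.5

The smallest circle enclosing two points has them as diameter endpoints.
Centre = midpoint = (0.5, 1.5); r² = |P_1P_2|²/4 = 1090/4 = 272.5.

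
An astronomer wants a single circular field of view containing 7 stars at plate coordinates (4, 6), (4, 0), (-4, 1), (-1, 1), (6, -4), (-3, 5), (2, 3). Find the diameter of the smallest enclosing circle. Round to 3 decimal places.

12.728

By Welzl's lemma the MEC is supported by two points (diametrically opposite) or three points (on a circumcircle).
The farthest pair is (6, -4)–(-3, 5) with squared distance 162. The circle on this segment as diameter has centre (1.5, 0.5) and r² = 162/4 = 40.5.
Check (4, 6): distance² to centre = 36.5 ≤ 40.5, so it lies inside.
All remaining points lie in this disk, and no smaller disk contains both endpoints, so this is the minimum enclosing circle.
Diameter = 2r = 2√(40.5) ≈ 12.728.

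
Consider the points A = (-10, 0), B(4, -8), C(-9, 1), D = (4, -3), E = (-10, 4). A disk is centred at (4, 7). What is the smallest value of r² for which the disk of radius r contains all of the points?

245

The required radius is the distance from (4, 7) to the farthest point.
Squared distances: 245, 225, 205, 100, 205.
Maximum is 245, attained at A.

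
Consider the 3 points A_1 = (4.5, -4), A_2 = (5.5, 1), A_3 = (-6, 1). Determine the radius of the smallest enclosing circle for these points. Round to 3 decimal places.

5.930

Side lengths²: A_1A_2² = 26, A_1A_3² = 135.25, A_2A_3² = 132.25.
Since A_1A_3² = 135.25 < 132.25 + 26 = 158.25, the triangle is acute, so the smallest enclosing circle is the circumcircle.
Circumcentre = (-0.25, -0.45), r² = 35.165.
r = √(35.165) ≈ 5.930.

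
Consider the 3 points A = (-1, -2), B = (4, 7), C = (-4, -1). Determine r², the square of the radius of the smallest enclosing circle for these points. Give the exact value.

32

Side lengths²: AB² = 106, AC² = 10, BC² = 128.
Since BC² = 128 ≥ 106 + 10 = 116, the angle opposite BC is not acute, so the smallest enclosing circle has BC as diameter.
Centre = midpoint of BC = (0, 3), r² = 128/4 = 32.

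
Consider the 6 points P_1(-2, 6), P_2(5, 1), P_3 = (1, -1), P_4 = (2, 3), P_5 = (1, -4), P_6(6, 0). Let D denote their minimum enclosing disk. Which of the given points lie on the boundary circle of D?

The minimum enclosing circle of a finite set is fixed by two of the points (as a diameter) or three (as a circumcircle).
The minimum enclosing circle is determined by three boundary points: P_1, P_5, P_6.
Their circumcentre is (49/62, 43/31) with r² = 111725/3844.
The farthest remaining point P_2 is at distance² 68697/3844 ≤ 111725/3844.
The points at distance exactly r from the centre are P_1, P_5, P_6 — 3 points.

P_1, P_5, P_6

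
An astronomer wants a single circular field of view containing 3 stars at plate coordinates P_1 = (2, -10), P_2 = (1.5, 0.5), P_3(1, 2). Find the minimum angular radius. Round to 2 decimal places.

Side lengths²: P_1P_2² = 110.5, P_1P_3² = 145, P_2P_3² = 2.5.
Since P_1P_3² = 145 ≥ 110.5 + 2.5 = 113, the angle opposite P_1P_3 is not acute, so the smallest enclosing circle has P_1P_3 as diameter.
Centre = midpoint of P_1P_3 = (1.5, -4), r² = 145/4 = 36.25.
r = √(36.25) ≈ 6.02.

6.02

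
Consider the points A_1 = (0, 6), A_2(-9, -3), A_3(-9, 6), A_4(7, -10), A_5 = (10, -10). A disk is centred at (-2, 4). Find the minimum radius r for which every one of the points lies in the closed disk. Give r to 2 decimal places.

The required radius is the distance from (-2, 4) to the farthest point.
Squared distances: 8, 98, 53, 277, 340.
Maximum is 340, attained at A_5.
r = √340 ≈ 18.44.

18.44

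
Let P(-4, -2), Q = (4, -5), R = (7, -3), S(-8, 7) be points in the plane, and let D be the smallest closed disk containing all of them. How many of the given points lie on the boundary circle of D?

2

The minimum enclosing circle of a finite set is fixed by two of the points (as a diameter) or three (as a circumcircle).
The farthest pair is R–S with squared distance 325. The circle on this segment as diameter has centre (-0.5, 2) and r² = 325/4 = 81.25.
Check P: distance² to centre = 28.25 ≤ 81.25, so it lies inside.
All remaining points lie in this disk, and no smaller disk contains both endpoints, so this is the minimum enclosing circle.
The points at distance exactly r from the centre are R, S — 2 points.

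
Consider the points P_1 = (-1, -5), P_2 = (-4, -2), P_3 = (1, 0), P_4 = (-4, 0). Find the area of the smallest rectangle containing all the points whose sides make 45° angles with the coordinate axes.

28

In coordinates u = x + y, v = x − y the rectangle is axis-aligned; the map (x,y)→(u,v) scales areas by 2.
u-values: -6, -6, 1, -4; range = 1 − (-6) = 7.
v-values: 4, -2, 1, -4; range = 4 − (-4) = 8.
Area = (7 × 8) / 2 = 28.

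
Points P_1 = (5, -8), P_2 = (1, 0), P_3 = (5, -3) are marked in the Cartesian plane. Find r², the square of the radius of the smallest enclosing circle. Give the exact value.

20

Side lengths²: P_1P_2² = 80, P_1P_3² = 25, P_2P_3² = 25.
Since P_1P_2² = 80 ≥ 25 + 25 = 50, the angle opposite P_1P_2 is not acute, so the smallest enclosing circle has P_1P_2 as diameter.
Centre = midpoint of P_1P_2 = (3, -4), r² = 80/4 = 20.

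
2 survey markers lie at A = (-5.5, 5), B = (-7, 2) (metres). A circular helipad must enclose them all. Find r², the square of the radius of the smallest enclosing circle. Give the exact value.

2.8125

The smallest circle enclosing two points has them as diameter endpoints.
Centre = midpoint = (-6.25, 3.5); r² = |AB|²/4 = 11.25/4 = 2.8125.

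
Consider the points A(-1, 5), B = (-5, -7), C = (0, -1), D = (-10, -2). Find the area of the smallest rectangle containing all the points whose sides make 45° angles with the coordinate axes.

In coordinates u = x + y, v = x − y the rectangle is axis-aligned; the map (x,y)→(u,v) scales areas by 2.
u-values: 4, -12, -1, -12; range = 4 − (-12) = 16.
v-values: -6, 2, 1, -8; range = 2 − (-8) = 10.
Area = (16 × 10) / 2 = 80.

80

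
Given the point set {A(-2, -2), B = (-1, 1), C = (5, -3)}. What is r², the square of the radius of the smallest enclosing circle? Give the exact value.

1625/121

Side lengths²: AB² = 10, AC² = 50, BC² = 52.
Since BC² = 52 < 50 + 10 = 60, the triangle is acute, so the smallest enclosing circle is the circumcircle.
Circumcentre = (18/11, -17/11), r² = 1625/121.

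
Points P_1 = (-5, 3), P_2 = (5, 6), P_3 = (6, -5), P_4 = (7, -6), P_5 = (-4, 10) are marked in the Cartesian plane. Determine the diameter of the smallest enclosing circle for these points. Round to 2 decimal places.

By Welzl's lemma the MEC is supported by two points (diametrically opposite) or three points (on a circumcircle).
The farthest pair is P_4–P_5 with squared distance 377. The circle on this segment as diameter has centre (1.5, 2) and r² = 377/4 = 94.25.
Check P_1: distance² to centre = 43.25 ≤ 94.25, so it lies inside.
All remaining points lie in this disk, and no smaller disk contains both endpoints, so this is the minimum enclosing circle.
Diameter = 2r = 2√(94.25) ≈ 19.42.

19.42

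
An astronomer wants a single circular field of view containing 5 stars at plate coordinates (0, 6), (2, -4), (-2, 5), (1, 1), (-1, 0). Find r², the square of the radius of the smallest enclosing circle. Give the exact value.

26

The minimum enclosing circle of a finite set is fixed by two of the points (as a diameter) or three (as a circumcircle).
The farthest pair is (0, 6)–(2, -4) with squared distance 104. The circle on this segment as diameter has centre (1, 1) and r² = 104/4 = 26.
Check (-2, 5): distance² to centre = 25 ≤ 26, so it lies inside.
All remaining points lie in this disk, and no smaller disk contains both endpoints, so this is the minimum enclosing circle.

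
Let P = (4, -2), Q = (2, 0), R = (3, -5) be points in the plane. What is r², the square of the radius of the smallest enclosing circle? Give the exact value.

6.5

Side lengths²: PQ² = 8, PR² = 10, QR² = 26.
Since QR² = 26 ≥ 10 + 8 = 18, the angle opposite QR is not acute, so the smallest enclosing circle has QR as diameter.
Centre = midpoint of QR = (2.5, -2.5), r² = 26/4 = 6.5.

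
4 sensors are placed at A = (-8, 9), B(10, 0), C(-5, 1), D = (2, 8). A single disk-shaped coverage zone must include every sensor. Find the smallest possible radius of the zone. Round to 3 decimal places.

A smallest enclosing disk is always determined by at most three of the input points on its boundary.
The farthest pair is A–B with squared distance 405. The circle on this segment as diameter has centre (1, 4.5) and r² = 405/4 = 101.25.
Check C: distance² to centre = 48.25 ≤ 101.25, so it lies inside.
All remaining points lie in this disk, and no smaller disk contains both endpoints, so this is the minimum enclosing circle.
r = √(101.25) ≈ 10.062.

10.062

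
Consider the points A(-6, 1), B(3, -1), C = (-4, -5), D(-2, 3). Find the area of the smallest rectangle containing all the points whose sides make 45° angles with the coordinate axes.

In coordinates u = x + y, v = x − y the rectangle is axis-aligned; the map (x,y)→(u,v) scales areas by 2.
u-values: -5, 2, -9, 1; range = 2 − (-9) = 11.
v-values: -7, 4, 1, -5; range = 4 − (-7) = 11.
Area = (11 × 11) / 2 = 60.5.

60.5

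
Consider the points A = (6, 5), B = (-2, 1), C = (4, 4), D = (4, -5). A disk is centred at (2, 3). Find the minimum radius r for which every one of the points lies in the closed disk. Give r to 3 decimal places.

The required radius is the distance from (2, 3) to the farthest point.
Squared distances: 20, 20, 5, 68.
Maximum is 68, attained at D.
r = √68 ≈ 8.246.

8.246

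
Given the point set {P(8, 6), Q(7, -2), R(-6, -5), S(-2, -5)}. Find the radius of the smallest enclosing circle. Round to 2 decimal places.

A smallest enclosing disk is always determined by at most three of the input points on its boundary.
The farthest pair is P–R with squared distance 317. The circle on this segment as diameter has centre (1, 0.5) and r² = 317/4 = 79.25.
Check Q: distance² to centre = 42.25 ≤ 79.25, so it lies inside.
All remaining points lie in this disk, and no smaller disk contains both endpoints, so this is the minimum enclosing circle.
r = √(79.25) ≈ 8.90.

8.90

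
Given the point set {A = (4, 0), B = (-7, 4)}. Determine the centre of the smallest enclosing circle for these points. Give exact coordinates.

(-1.5, 2)

The smallest circle enclosing two points has them as diameter endpoints.
Centre = midpoint = (-1.5, 2); r² = |AB|²/4 = 137/4 = 34.25.
Centre = (-1.5, 2).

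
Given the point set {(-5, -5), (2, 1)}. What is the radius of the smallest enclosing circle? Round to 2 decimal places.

The smallest circle enclosing two points has them as diameter endpoints.
Centre = midpoint = (-1.5, -2); r² = |(-5, -5)−(2, 1)|²/4 = 85/4 = 21.25.
r = √(21.25) ≈ 4.61.

4.61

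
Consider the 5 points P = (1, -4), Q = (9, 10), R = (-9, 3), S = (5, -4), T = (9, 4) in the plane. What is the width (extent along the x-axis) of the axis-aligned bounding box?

18

max x = 9, min x = -9, so width = 18.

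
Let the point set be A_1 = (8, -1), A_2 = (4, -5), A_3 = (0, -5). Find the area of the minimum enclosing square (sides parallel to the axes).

The bounding box has width 8 and height 4.
An axis-aligned square enclosing the set must have side ≥ max(width, height).
So the minimum side is max(8, 4) = 8.
Area = 8² = 64.

64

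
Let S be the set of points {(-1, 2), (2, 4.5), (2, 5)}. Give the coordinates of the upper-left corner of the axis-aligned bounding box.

(-1, 5)

x-range [-1, 2], y-range [2, 5].
The upper-left corner is (-1, 5).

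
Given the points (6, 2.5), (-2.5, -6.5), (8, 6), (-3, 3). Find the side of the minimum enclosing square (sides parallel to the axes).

The bounding box has width 11 and height 12.5.
An axis-aligned square enclosing the set must have side ≥ max(width, height).
So the minimum side is max(11, 12.5) = 12.5.

12.5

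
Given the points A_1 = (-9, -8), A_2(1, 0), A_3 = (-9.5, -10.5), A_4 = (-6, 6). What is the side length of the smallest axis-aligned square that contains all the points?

16.5

The bounding box has width 10.5 and height 16.5.
An axis-aligned square enclosing the set must have side ≥ max(width, height).
So the minimum side is max(10.5, 16.5) = 16.5.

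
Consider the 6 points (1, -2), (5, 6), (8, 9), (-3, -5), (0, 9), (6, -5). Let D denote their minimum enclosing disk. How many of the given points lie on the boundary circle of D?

A smallest enclosing disk is always determined by at most three of the input points on its boundary.
The farthest pair is (8, 9)–(-3, -5) with squared distance 317. The circle on this segment as diameter has centre (2.5, 2) and r² = 317/4 = 79.25.
Check (1, -2): distance² to centre = 18.25 ≤ 79.25, so it lies inside.
All remaining points lie in this disk, and no smaller disk contains both endpoints, so this is the minimum enclosing circle.
The points at distance exactly r from the centre are (8, 9), (-3, -5) — 2 points.

2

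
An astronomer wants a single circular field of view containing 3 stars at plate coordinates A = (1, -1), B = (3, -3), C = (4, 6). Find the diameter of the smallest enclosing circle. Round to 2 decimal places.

9.06

Side lengths²: AB² = 8, AC² = 58, BC² = 82.
Since BC² = 82 ≥ 58 + 8 = 66, the angle opposite BC is not acute, so the smallest enclosing circle has BC as diameter.
Centre = midpoint of BC = (3.5, 1.5), r² = 82/4 = 20.5.
Diameter = 2r = 2√(20.5) ≈ 9.06.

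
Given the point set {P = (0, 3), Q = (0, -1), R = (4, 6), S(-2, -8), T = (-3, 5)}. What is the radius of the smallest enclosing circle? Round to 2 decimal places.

By Welzl's lemma the MEC is supported by two points (diametrically opposite) or three points (on a circumcircle).
The farthest pair is R–S with squared distance 232. The circle on this segment as diameter has centre (1, -1) and r² = 232/4 = 58.
Check P: distance² to centre = 17 ≤ 58, so it lies inside.
All remaining points lie in this disk, and no smaller disk contains both endpoints, so this is the minimum enclosing circle.
r = √58 ≈ 7.62.

7.62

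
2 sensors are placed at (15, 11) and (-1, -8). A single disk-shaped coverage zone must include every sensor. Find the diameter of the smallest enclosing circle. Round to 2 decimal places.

The smallest circle enclosing two points has them as diameter endpoints.
Centre = midpoint = (7, 1.5); r² = |(15, 11)−(-1, -8)|²/4 = 617/4 = 154.25.
Diameter = 2r = 2√(154.25) ≈ 24.84.

24.84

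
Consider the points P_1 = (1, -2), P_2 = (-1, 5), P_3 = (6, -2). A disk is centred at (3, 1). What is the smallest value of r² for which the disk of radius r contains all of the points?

The required radius is the distance from (3, 1) to the farthest point.
Squared distances: 13, 32, 18.
Maximum is 32, attained at P_2.

32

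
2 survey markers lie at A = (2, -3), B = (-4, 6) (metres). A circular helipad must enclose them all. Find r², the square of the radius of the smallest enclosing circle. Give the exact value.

29.25

The smallest circle enclosing two points has them as diameter endpoints.
Centre = midpoint = (-1, 1.5); r² = |AB|²/4 = 117/4 = 29.25.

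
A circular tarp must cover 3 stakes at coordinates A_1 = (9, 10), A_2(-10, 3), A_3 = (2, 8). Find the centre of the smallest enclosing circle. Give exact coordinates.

(-0.5, 6.5)

Side lengths²: A_1A_2² = 410, A_1A_3² = 53, A_2A_3² = 169.
Since A_1A_2² = 410 ≥ 169 + 53 = 222, the angle opposite A_1A_2 is not acute, so the smallest enclosing circle has A_1A_2 as diameter.
Centre = midpoint of A_1A_2 = (-0.5, 6.5), r² = 410/4 = 102.5.
Centre = (-0.5, 6.5).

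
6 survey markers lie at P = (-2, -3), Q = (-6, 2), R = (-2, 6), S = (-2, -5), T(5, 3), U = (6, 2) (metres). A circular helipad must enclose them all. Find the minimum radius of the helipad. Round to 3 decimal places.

The minimum enclosing circle of a finite set is fixed by two of the points (as a diameter) or three (as a circumcircle).
The minimum enclosing circle is determined by three boundary points: Q, S, U.
Their circumcentre is (0, 11/14) with r² = 7345/196.
The farthest remaining point R is at distance² 6113/196 ≤ 7345/196.
r = √(7345/196) ≈ 6.122.

6.122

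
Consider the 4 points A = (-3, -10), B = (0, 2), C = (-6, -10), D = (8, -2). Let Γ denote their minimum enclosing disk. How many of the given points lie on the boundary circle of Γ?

3

A smallest enclosing disk is always determined by at most three of the input points on its boundary.
The farthest pair is C–D with squared distance 260. The circle on this segment as diameter has centre (1, -6) and r² = 260/4 = 65.
Check A: distance² to centre = 32 ≤ 65, so it lies inside.
All remaining points lie in this disk, and no smaller disk contains both endpoints, so this is the minimum enclosing circle.
The points at distance exactly r from the centre are B, C, D — 3 points.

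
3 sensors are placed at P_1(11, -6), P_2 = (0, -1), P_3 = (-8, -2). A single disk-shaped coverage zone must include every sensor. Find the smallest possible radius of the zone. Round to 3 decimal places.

Side lengths²: P_1P_2² = 146, P_1P_3² = 377, P_2P_3² = 65.
Since P_1P_3² = 377 ≥ 146 + 65 = 211, the angle opposite P_1P_3 is not acute, so the smallest enclosing circle has P_1P_3 as diameter.
Centre = midpoint of P_1P_3 = (1.5, -4), r² = 377/4 = 94.25.
r = √(94.25) ≈ 9.708.

9.708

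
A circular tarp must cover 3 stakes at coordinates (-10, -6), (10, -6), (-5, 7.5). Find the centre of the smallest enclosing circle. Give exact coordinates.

Call the three points A, B, C in the order given.
Side lengths²: AB² = 400, AC² = 207.25, BC² = 407.25.
Since BC² = 407.25 < 400 + 207.25 = 607.25, the triangle is acute, so the smallest enclosing circle is the circumcircle.
Circumcentre = (0, -73/36), r² = 150049/1296.
Centre = (0, -73/36).

(0, -73/36)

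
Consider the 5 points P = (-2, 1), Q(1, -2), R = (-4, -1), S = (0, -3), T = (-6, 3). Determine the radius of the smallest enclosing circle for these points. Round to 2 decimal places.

4.30

The farthest pair is Q–T with squared distance 74. The circle on this segment as diameter has centre (-2.5, 0.5) and r² = 74/4 = 18.5.
Check P: distance² to centre = 0.5 ≤ 18.5, so it lies inside.
All remaining points lie in this disk, and no smaller disk contains both endpoints, so this is the minimum enclosing circle.
r = √(18.5) ≈ 4.30.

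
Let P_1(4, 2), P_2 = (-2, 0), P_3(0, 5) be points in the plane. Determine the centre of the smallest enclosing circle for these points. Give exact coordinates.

Side lengths²: P_1P_2² = 40, P_1P_3² = 25, P_2P_3² = 29.
Since P_1P_2² = 40 < 29 + 25 = 54, the triangle is acute, so the smallest enclosing circle is the circumcircle.
Circumcentre = (19/26, 47/26), r² = 3625/338.
Centre = (19/26, 47/26).

(19/26, 47/26)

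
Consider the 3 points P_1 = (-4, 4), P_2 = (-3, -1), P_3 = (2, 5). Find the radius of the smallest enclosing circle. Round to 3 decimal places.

3.907

Side lengths²: P_1P_2² = 26, P_1P_3² = 37, P_2P_3² = 61.
Since P_2P_3² = 61 < 37 + 26 = 63, the triangle is acute, so the smallest enclosing circle is the circumcircle.
Circumcentre = (-37/62, 129/62), r² = 29341/1922.
r = √(29341/1922) ≈ 3.907.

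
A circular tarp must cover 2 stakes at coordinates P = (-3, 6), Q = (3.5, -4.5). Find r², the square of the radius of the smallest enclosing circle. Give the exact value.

38.125

The smallest circle enclosing two points has them as diameter endpoints.
Centre = midpoint = (0.25, 0.75); r² = |PQ|²/4 = 152.5/4 = 38.125.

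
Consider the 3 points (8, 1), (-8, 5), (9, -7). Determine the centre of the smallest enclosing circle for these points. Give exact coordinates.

(0.5, -1)

Call the three points A, B, C in the order given.
Side lengths²: AB² = 272, AC² = 65, BC² = 433.
Since BC² = 433 ≥ 272 + 65 = 337, the angle opposite BC is not acute, so the smallest enclosing circle has BC as diameter.
Centre = midpoint of BC = (0.5, -1), r² = 433/4 = 108.25.
Centre = (0.5, -1).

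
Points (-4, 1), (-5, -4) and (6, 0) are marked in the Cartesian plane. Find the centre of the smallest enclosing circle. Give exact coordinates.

Call the three points A, B, C in the order given.
Side lengths²: AB² = 26, AC² = 101, BC² = 137.
Since BC² = 137 ≥ 101 + 26 = 127, the angle opposite BC is not acute, so the smallest enclosing circle has BC as diameter.
Centre = midpoint of BC = (0.5, -2), r² = 137/4 = 34.25.
Centre = (0.5, -2).

(0.5, -2)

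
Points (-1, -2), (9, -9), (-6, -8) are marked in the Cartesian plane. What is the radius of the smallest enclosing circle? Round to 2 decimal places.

7.52

Call the three points A, B, C in the order given.
Side lengths²: AB² = 149, AC² = 61, BC² = 226.
Since BC² = 226 ≥ 149 + 61 = 210, the angle opposite BC is not acute, so the smallest enclosing circle has BC as diameter.
Centre = midpoint of BC = (1.5, -8.5), r² = 226/4 = 56.5.
r = √(56.5) ≈ 7.52.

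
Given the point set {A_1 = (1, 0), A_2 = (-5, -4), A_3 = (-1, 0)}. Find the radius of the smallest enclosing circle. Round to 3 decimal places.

3.606

Side lengths²: A_1A_2² = 52, A_1A_3² = 4, A_2A_3² = 32.
Since A_1A_2² = 52 ≥ 32 + 4 = 36, the angle opposite A_1A_2 is not acute, so the smallest enclosing circle has A_1A_2 as diameter.
Centre = midpoint of A_1A_2 = (-2, -2), r² = 52/4 = 13.
r = √13 ≈ 3.606.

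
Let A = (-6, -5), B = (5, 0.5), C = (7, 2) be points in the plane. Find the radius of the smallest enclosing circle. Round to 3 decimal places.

Side lengths²: AB² = 151.25, AC² = 218, BC² = 6.25.
Since AC² = 218 ≥ 151.25 + 6.25 = 157.5, the angle opposite AC is not acute, so the smallest enclosing circle has AC as diameter.
Centre = midpoint of AC = (0.5, -1.5), r² = 218/4 = 54.5.
r = √(54.5) ≈ 7.382.

7.382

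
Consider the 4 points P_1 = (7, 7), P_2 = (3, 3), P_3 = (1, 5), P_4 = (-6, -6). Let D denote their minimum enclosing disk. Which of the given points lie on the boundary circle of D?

P_1, P_4

The minimum enclosing circle of a finite set is fixed by two of the points (as a diameter) or three (as a circumcircle).
The farthest pair is P_1–P_4 with squared distance 338. The circle on this segment as diameter has centre (0.5, 0.5) and r² = 338/4 = 84.5.
Check P_2: distance² to centre = 12.5 ≤ 84.5, so it lies inside.
All remaining points lie in this disk, and no smaller disk contains both endpoints, so this is the minimum enclosing circle.
The points at distance exactly r from the centre are P_1, P_4 — 2 points.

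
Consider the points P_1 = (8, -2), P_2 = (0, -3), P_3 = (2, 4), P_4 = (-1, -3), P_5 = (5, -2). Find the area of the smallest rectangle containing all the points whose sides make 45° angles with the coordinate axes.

60

In coordinates u = x + y, v = x − y the rectangle is axis-aligned; the map (x,y)→(u,v) scales areas by 2.
u-values: 6, -3, 6, -4, 3; range = 6 − (-4) = 10.
v-values: 10, 3, -2, 2, 7; range = 10 − (-2) = 12.
Area = (10 × 12) / 2 = 60.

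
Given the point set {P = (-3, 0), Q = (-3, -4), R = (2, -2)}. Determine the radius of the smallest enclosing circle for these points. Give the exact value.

Side lengths²: PQ² = 16, PR² = 29, QR² = 29.
Since QR² = 29 < 29 + 16 = 45, the triangle is acute, so the smallest enclosing circle is the circumcircle.
Circumcentre = (-0.9, -2), r² = 8.41.
r = √(8.41) = 2.9.

2.9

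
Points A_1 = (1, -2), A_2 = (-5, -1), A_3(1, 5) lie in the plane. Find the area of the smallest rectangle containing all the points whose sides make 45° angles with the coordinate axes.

42

In coordinates u = x + y, v = x − y the rectangle is axis-aligned; the map (x,y)→(u,v) scales areas by 2.
u-values: -1, -6, 6; range = 6 − (-6) = 12.
v-values: 3, -4, -4; range = 3 − (-4) = 7.
Area = (12 × 7) / 2 = 42.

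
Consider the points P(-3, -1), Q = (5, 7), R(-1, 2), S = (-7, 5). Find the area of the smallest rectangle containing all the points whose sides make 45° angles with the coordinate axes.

In coordinates u = x + y, v = x − y the rectangle is axis-aligned; the map (x,y)→(u,v) scales areas by 2.
u-values: -4, 12, 1, -2; range = 12 − (-4) = 16.
v-values: -2, -2, -3, -12; range = -2 − (-12) = 10.
Area = (16 × 10) / 2 = 80.

80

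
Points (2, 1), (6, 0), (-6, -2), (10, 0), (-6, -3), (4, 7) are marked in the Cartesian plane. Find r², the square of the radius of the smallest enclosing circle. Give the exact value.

22525/338

By Welzl's lemma the MEC is supported by two points (diametrically opposite) or three points (on a circumcircle).
The minimum enclosing circle is determined by three boundary points: (10, 0), (-6, -3), (4, 7).
Their circumcentre is (49/26, -23/26) with r² = 22525/338.
The farthest remaining point (-6, -2) is at distance² 21433/338 ≤ 22525/338.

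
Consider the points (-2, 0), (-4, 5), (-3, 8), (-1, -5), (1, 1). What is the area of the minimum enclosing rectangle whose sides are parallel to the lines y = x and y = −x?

In coordinates u = x + y, v = x − y the rectangle is axis-aligned; the map (x,y)→(u,v) scales areas by 2.
u-values: -2, 1, 5, -6, 2; range = 5 − (-6) = 11.
v-values: -2, -9, -11, 4, 0; range = 4 − (-11) = 15.
Area = (11 × 15) / 2 = 82.5.

82.5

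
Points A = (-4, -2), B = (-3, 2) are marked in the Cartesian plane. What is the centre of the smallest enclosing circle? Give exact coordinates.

The smallest circle enclosing two points has them as diameter endpoints.
Centre = midpoint = (-3.5, 0); r² = |AB|²/4 = 17/4 = 4.25.
Centre = (-3.5, 0).

(-3.5, 0)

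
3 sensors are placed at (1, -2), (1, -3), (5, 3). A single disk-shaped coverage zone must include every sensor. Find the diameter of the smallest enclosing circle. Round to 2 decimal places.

7.21

Call the three points A, B, C in the order given.
Side lengths²: AB² = 1, AC² = 41, BC² = 52.
Since BC² = 52 ≥ 41 + 1 = 42, the angle opposite BC is not acute, so the smallest enclosing circle has BC as diameter.
Centre = midpoint of BC = (3, 0), r² = 52/4 = 13.
Diameter = 2r = 2√13 ≈ 7.21.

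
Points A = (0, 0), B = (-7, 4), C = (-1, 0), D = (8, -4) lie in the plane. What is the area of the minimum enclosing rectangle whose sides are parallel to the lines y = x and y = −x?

80.5

In coordinates u = x + y, v = x − y the rectangle is axis-aligned; the map (x,y)→(u,v) scales areas by 2.
u-values: 0, -3, -1, 4; range = 4 − (-3) = 7.
v-values: 0, -11, -1, 12; range = 12 − (-11) = 23.
Area = (7 × 23) / 2 = 80.5.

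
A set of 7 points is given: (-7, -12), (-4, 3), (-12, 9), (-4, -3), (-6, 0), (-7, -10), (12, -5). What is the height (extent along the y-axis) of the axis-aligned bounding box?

21

max y = 9, min y = -12, so height = 21.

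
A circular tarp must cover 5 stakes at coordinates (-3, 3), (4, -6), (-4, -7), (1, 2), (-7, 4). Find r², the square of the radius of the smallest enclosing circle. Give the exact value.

55.25

A smallest enclosing disk is always determined by at most three of the input points on its boundary.
The farthest pair is (4, -6)–(-7, 4) with squared distance 221. The circle on this segment as diameter has centre (-1.5, -1) and r² = 221/4 = 55.25.
Check (-3, 3): distance² to centre = 18.25 ≤ 55.25, so it lies inside.
All remaining points lie in this disk, and no smaller disk contains both endpoints, so this is the minimum enclosing circle.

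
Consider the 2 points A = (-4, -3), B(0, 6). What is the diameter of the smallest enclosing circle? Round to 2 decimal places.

The smallest circle enclosing two points has them as diameter endpoints.
Centre = midpoint = (-2, 1.5); r² = |AB|²/4 = 97/4 = 24.25.
Diameter = 2r = 2√(24.25) ≈ 9.85.

9.85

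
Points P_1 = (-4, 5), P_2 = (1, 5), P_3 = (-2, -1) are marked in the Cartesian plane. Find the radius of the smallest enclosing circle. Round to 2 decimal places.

3.54

Side lengths²: P_1P_2² = 25, P_1P_3² = 40, P_2P_3² = 45.
Since P_2P_3² = 45 < 40 + 25 = 65, the triangle is acute, so the smallest enclosing circle is the circumcircle.
Circumcentre = (-1.5, 2.5), r² = 12.5.
r = √(12.5) ≈ 3.54.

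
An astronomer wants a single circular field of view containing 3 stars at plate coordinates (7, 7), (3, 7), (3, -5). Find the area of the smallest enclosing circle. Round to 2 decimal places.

Call the three points A, B, C in the order given.
Side lengths²: AB² = 16, AC² = 160, BC² = 144.
Since AC² = 160 ≥ 144 + 16 = 160, the angle opposite AC is not acute, so the smallest enclosing circle has AC as diameter.
Centre = midpoint of AC = (5, 1), r² = 160/4 = 40.
Area = π·r² = π·40 ≈ 125.66.

125.66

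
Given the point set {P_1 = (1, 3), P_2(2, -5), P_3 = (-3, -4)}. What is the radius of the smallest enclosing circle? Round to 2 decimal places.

Side lengths²: P_1P_2² = 65, P_1P_3² = 65, P_2P_3² = 26.
Since P_1P_3² = 65 < 65 + 26 = 91, the triangle is acute, so the smallest enclosing circle is the circumcircle.
Circumcentre = (1/6, -7/6), r² = 325/18.
r = √(325/18) ≈ 4.25.

4.25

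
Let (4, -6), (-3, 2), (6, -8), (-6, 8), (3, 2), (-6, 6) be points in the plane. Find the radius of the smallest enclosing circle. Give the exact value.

10

A smallest enclosing disk is always determined by at most three of the input points on its boundary.
The farthest pair is (6, -8)–(-6, 8) with squared distance 400. The circle on this segment as diameter has centre (0, 0) and r² = 400/4 = 100.
Check (4, -6): distance² to centre = 52 ≤ 100, so it lies inside.
All remaining points lie in this disk, and no smaller disk contains both endpoints, so this is the minimum enclosing circle.
r = √100 = 10.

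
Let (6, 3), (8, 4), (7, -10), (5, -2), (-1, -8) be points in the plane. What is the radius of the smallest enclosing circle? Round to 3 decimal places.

The minimum enclosing circle of a finite set is fixed by two of the points (as a diameter) or three (as a circumcircle).
The minimum enclosing circle is determined by three boundary points: (8, 4), (7, -10), (-1, -8).
Their circumcentre is (173/38, -53/19) with r² = 83725/1444.
The farthest remaining point (6, 3) is at distance² 51425/1444 ≤ 83725/1444.
r = √(83725/1444) ≈ 7.615.

7.615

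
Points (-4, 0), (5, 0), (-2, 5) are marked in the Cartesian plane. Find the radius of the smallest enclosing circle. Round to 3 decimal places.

4.632

Call the three points A, B, C in the order given.
Side lengths²: AB² = 81, AC² = 29, BC² = 74.
Since AB² = 81 < 74 + 29 = 103, the triangle is acute, so the smallest enclosing circle is the circumcircle.
Circumcentre = (0.5, 1.1), r² = 21.46.
r = √(21.46) ≈ 4.632.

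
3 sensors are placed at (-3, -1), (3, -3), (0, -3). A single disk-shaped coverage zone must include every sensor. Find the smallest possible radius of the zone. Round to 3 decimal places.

Call the three points A, B, C in the order given.
Side lengths²: AB² = 40, AC² = 13, BC² = 9.
Since AB² = 40 ≥ 13 + 9 = 22, the angle opposite AB is not acute, so the smallest enclosing circle has AB as diameter.
Centre = midpoint of AB = (0, -2), r² = 40/4 = 10.
r = √10 ≈ 3.162.

3.162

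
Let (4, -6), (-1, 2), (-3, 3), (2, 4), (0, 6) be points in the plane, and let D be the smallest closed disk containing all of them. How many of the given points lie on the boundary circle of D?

2

The minimum enclosing circle of a finite set is fixed by two of the points (as a diameter) or three (as a circumcircle).
The farthest pair is (4, -6)–(0, 6) with squared distance 160. The circle on this segment as diameter has centre (2, 0) and r² = 160/4 = 40.
Check (-1, 2): distance² to centre = 13 ≤ 40, so it lies inside.
All remaining points lie in this disk, and no smaller disk contains both endpoints, so this is the minimum enclosing circle.
The points at distance exactly r from the centre are (4, -6), (0, 6) — 2 points.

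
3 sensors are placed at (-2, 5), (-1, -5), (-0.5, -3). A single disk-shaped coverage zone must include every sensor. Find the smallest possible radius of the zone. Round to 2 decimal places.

Call the three points A, B, C in the order given.
Side lengths²: AB² = 101, AC² = 66.25, BC² = 4.25.
Since AB² = 101 ≥ 66.25 + 4.25 = 70.5, the angle opposite AB is not acute, so the smallest enclosing circle has AB as diameter.
Centre = midpoint of AB = (-1.5, 0), r² = 101/4 = 25.25.
r = √(25.25) ≈ 5.02.

5.02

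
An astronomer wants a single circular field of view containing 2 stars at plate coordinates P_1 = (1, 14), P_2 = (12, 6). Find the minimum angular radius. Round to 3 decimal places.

6.801

The smallest circle enclosing two points has them as diameter endpoints.
Centre = midpoint = (6.5, 10); r² = |P_1P_2|²/4 = 185/4 = 46.25.
r = √(46.25) ≈ 6.801.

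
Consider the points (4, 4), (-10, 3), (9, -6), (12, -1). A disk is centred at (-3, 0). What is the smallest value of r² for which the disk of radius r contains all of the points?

The required radius is the distance from (-3, 0) to the farthest point.
Squared distances: 65, 58, 180, 226.
Maximum is 226, attained at (12, -1).

226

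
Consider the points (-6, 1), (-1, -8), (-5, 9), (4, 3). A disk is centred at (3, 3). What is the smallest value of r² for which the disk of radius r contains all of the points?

137

The required radius is the distance from (3, 3) to the farthest point.
Squared distances: 85, 137, 100, 1.
Maximum is 137, attained at (-1, -8).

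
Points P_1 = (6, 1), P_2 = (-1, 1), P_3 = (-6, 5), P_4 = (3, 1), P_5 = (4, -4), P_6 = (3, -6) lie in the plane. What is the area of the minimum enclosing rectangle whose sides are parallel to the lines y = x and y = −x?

In coordinates u = x + y, v = x − y the rectangle is axis-aligned; the map (x,y)→(u,v) scales areas by 2.
u-values: 7, 0, -1, 4, 0, -3; range = 7 − (-3) = 10.
v-values: 5, -2, -11, 2, 8, 9; range = 9 − (-11) = 20.
Area = (10 × 20) / 2 = 100.

100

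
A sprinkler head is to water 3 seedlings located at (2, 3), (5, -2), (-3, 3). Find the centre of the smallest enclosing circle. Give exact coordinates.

Call the three points A, B, C in the order given.
Side lengths²: AB² = 34, AC² = 25, BC² = 89.
Since BC² = 89 ≥ 34 + 25 = 59, the angle opposite BC is not acute, so the smallest enclosing circle has BC as diameter.
Centre = midpoint of BC = (1, 0.5), r² = 89/4 = 22.25.
Centre = (1, 0.5).

(1, 0.5)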